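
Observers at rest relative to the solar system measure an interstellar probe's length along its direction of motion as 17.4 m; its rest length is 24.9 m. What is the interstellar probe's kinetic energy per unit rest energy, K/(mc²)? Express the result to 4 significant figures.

From L = L₀/γ: γ = 24.9/17.4 = 1.43103.
Since K = (γ−1)mc², K/(mc²) = 1.43103 − 1 = 0.4310.

0.4310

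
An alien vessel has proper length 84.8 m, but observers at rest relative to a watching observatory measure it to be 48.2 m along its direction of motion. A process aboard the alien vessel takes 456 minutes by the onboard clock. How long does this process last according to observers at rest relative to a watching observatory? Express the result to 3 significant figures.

802 minutes

Length contraction gives γ = L₀/L = 84.8/48.2 = 1.75934.
The same γ dilates the second interval: 1.75934 × 456 minutes = 802 minutes.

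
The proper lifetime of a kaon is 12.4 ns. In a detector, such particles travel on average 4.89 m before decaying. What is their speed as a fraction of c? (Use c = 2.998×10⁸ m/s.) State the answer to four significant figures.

Lab distance = (lab lifetime)·v = γτ·βc, so βγ = d/(cτ) = 4.890/(2.998×10⁸ × 1.240×10^-8) = 1.3154.
With βγ = 1.3154: γ² = 1 + (βγ)² = 2.73028, and β = (βγ)/γ = 1.3154/1.65236 = 0.7961.

0.7961c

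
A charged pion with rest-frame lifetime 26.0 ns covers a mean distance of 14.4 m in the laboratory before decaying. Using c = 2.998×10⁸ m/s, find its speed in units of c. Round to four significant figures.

d = βγcτ ⇒ βγ = d/(cτ) = 14.40 m / (7.7948 m) = 1.8474.
β = (βγ)/√(1+(βγ)²) = 1.8474/√4.41289 = 0.8794.

0.8794c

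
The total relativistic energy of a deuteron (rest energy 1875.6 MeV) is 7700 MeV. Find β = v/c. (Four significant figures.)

0.9699

Total energy E = γmc² gives γ = 7700/1875.6 = 4.1054.
Hence β = √(1 − 1/γ²) = √(1 − 0.059332) = √0.940668 = 0.9699.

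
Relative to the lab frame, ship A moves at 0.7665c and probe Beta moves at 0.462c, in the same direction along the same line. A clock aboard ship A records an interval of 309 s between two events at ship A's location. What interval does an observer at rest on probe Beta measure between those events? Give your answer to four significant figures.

350.4 s

Transform ship A's velocity into probe Beta's frame: (0.7665 − 0.462)/(1 − 0.7665·0.462) = 0.3045/0.645877, so the relative speed is 0.47145c.
γ for this relative speed: γ = 1/√(1 − 0.222265) = 1.1339.
The clock on ship A records proper time, so probe Beta measures Δt = γΔτ = 1.1339 × 309 = 350.4 s.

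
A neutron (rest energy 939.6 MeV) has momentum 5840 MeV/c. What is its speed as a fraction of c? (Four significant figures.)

0.9873c

pc/(mc²) = 5840/939.6 = 6.2154 = βγ = β/√(1−β²).
So β² = x²/(1 + x²) with x = 6.2154: x² = 38.6312, β² = 38.6312/39.6312 = 0.974767, β = 0.9873.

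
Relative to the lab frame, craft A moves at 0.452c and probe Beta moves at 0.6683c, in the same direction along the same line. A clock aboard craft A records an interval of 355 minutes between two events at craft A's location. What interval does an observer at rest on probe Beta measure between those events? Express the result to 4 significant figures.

Speed of craft A in probe Beta's frame: u = (v_A − v_B)/(1 − v_A v_B/c²) = (0.452 − 0.6683)/(1 − 0.452×0.6683) = −0.2163/0.6979284 = −0.30992; |u| = 0.30992c.
γ for this relative speed: γ = 1/√(1 − 0.0960504) = 1.0518.
The clock on craft A records proper time, so probe Beta measures Δt = γΔτ = 1.0518 × 355 = 373.4 minutes.

373.4 minutes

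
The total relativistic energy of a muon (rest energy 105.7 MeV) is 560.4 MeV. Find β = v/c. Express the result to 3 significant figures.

Total energy E = γmc² gives γ = 560.4/105.7 = 5.3018.
Hence β = √(1 − 1/γ²) = √(1 − 0.0355757) = √0.9644243 = 0.982.

0.982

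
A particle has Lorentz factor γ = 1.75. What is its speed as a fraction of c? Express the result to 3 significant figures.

0.821c

β = √(1 − 1/γ²) = √(1 − 1/3.0625) = √0.673469 = 0.821.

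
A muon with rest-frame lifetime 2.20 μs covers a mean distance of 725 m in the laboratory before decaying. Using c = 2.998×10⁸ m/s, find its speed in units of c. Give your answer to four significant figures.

0.7397c

d = βγcτ ⇒ βγ = d/(cτ) = 725.0 m / (659.56 m) = 1.0992.
β = (βγ)/√(1+(βγ)²) = 1.0992/√2.20824 = 0.7397.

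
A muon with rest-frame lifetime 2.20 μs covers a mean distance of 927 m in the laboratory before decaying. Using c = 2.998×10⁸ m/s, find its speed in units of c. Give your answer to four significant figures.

0.8148c

Lab distance = (lab lifetime)·v = γτ·βc, so βγ = d/(cτ) = 927.0/(2.998×10⁸ × 2.200×10^-6) = 1.4055.
With βγ = 1.4055: γ² = 1 + (βγ)² = 2.97543, and β = (βγ)/γ = 1.4055/1.72494 = 0.8148.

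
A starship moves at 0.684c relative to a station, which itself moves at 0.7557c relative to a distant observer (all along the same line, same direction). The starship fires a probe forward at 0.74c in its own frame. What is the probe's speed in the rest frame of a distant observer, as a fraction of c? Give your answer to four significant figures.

First combine the probe and starship (S''→S'): u₁ = (0.74 + 0.684)/(1 + 0.74×0.684) = 1.424/1.50616 = 0.94545.
Then combine with the station (S'→S): u = (0.94545 + 0.7557)/(1 + 0.94545×0.7557) = 1.70115/1.714476565 = 0.99223.

0.9922c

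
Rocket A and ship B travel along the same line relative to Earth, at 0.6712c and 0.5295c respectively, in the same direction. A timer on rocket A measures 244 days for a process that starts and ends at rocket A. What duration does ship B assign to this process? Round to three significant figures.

The velocity of rocket A relative to ship B is (0.6712 − 0.5295)c / (1 − 0.6712×0.5295) = 0.21983c; relative speed 0.21983c.
γ for this relative speed: γ = 1/√(1 − 0.0483252) = 1.0251.
Rocket A's interval is proper; time dilation gives Δt_B = γΔτ = 1.0251 × 244 days = 250 days.

250 days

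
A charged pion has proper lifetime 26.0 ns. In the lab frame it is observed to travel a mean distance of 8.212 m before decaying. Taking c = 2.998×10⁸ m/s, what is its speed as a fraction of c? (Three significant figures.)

0.725c

Let x = d/(cτ) = 8.212 m / (2.998×10⁸ m/s × 2.600×10^-8 s) = 1.0535. Since d = βγcτ, x = βγ = β/√(1−β²).
Solving: β² = x²/(1+x²) = 1.10986/2.10986 = 0.526035, so β = 0.725.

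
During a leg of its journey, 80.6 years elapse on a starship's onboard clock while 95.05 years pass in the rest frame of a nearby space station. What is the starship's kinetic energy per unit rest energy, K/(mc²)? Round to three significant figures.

0.179

The time-dilation ratio gives γ = 95.05/80.6 = 1.17928.
Since K = (γ−1)mc², K/(mc²) = 1.17928 − 1 = 0.179.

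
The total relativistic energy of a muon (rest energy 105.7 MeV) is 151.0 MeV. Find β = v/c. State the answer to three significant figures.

γ = E/(mc²) = 151.0/105.7 = 1.4286.
β = √(1 − 1/γ²) = √(1 − 0.48998) = √0.51002 = 0.714.

0.714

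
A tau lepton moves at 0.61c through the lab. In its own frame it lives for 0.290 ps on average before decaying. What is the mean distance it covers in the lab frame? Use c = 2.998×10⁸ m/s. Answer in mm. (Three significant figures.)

0.0669 mm

With β = 0.61, γ = 1/√(1 − 0.61²) = 1/√0.6279 = 1.262.
Lab-frame lifetime: Δt = γτ = 1.262 × 0.290 ps = 0.36598 ps.
Distance: d = vΔt = 0.61 × 2.998×10⁸ m/s × 3.6598×10^-13 s = 6.69×10^-5 m = 0.0669 mm.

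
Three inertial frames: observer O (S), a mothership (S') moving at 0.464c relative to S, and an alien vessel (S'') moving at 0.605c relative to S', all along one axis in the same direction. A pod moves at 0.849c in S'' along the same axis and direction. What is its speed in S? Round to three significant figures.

0.985c

First combine the pod and alien vessel (S''→S'): u₁ = (0.849 + 0.605)/(1 + 0.849×0.605) = 1.454/1.513645 = 0.9606.
Then combine with the mothership (S'→S): u = (0.9606 + 0.464)/(1 + 0.9606×0.464) = 1.4246/1.4457184 = 0.98539.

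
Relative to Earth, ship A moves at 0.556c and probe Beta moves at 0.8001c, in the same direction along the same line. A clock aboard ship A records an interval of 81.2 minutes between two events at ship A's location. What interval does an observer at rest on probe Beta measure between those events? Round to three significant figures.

Speed of ship A in probe Beta's frame: u = (v_A − v_B)/(1 − v_A v_B/c²) = (0.556 − 0.8001)/(1 − 0.556×0.8001) = −0.2441/0.5551444 = −0.43971; |u| = 0.43971c.
At |u| = 0.43971c, γ = (1 − 0.193345)^(−1/2) = 1.1134.
The clock on ship A records proper time, so probe Beta measures Δt = γΔτ = 1.1134 × 81.2 = 90.4 minutes.

90.4 minutes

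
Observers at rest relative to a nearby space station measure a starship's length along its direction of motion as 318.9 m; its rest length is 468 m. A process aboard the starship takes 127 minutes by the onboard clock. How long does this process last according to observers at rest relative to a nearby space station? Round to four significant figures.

From L = L₀/γ: γ = 468/318.9 = 1.46754.
The same γ dilates the second interval: 1.46754 × 127 minutes = 186.4 minutes.

186.4 minutes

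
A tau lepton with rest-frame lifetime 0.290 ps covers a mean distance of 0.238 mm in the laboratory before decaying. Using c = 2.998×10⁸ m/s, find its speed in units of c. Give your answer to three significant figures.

Let x = d/(cτ) = 2.380×10^-4 m / (2.998×10⁸ m/s × 2.900×10^-13 s) = 2.7375. Since d = βγcτ, x = βγ = β/√(1−β²).
Solving: β² = x²/(1+x²) = 7.49391/8.49391 = 0.882269, so β = 0.939.

0.939c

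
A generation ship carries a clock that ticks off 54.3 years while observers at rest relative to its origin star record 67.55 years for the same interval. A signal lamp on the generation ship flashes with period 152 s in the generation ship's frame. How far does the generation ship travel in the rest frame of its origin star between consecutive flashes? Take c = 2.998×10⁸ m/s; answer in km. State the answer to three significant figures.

3.37×10^7 km

From Δt = γΔτ: γ = 67.55/54.3 = 1.24401.
β = √(1 − 1/γ²) = 0.59483. Lab-frame period = γτ = 1.24401×152 s = 189.09 s. Distance = βc × γτ = 0.59483 × 2.998×10⁸ m/s × 189.09 s = 3.3720×10^10 m = 3.37×10^7 km.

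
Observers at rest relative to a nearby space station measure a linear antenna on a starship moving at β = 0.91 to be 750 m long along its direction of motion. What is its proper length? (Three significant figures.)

1810 m

With β = 0.91, γ = 1/√(1 − 0.91²) = 1/√0.1719 = 2.4119.
Proper length: L₀ = γ·L = 2.4119 × 750 = 1810 m.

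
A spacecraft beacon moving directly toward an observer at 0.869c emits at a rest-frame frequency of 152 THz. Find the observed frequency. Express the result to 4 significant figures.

574.1 THz

Relativistic Doppler (source moving toward): f_obs = f_src · √((1+β)/(1−β)).
With β = 0.869: factor = √(1.869/0.131) = 3.7772.
f_obs = 152 × 3.7772 = 574.1 THz.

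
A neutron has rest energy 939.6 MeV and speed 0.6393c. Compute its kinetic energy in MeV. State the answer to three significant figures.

Lorentz factor: γ = (1 − 0.40870449)^(−1/2) = 1.30046.
Kinetic energy: K = (γ − 1)mc² = (1.30046 − 1) × 939.6 MeV = 0.30046 × 939.6 = 282 MeV.

282 MeV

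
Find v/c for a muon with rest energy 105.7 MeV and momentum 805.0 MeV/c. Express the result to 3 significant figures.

0.991

pc/(mc²) = 805.0/105.7 = 7.6159 = βγ = β/√(1−β²).
So β² = x²/(1 + x²) with x = 7.6159: x² = 58.0019, β² = 58.0019/59.0019 = 0.983051, β = 0.991.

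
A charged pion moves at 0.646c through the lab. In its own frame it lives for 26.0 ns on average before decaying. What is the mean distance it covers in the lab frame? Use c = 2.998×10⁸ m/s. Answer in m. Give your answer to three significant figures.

Lorentz factor: γ = (1 − 0.417316)^(−1/2) = 1.31.
Lab-frame lifetime: Δt = γτ = 1.31 × 26.0 ns = 34.06 ns.
Distance: d = vΔt = 0.646 × 2.998×10⁸ m/s × 3.4060×10^-8 s = 6.60 m.

6.60 m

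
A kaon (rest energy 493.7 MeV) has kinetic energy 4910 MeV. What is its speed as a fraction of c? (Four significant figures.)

γ = 1 + K/(mc²) = 1 + 4910/493.7 = 10.945.
β = √(1 − 1/γ²) = √(1 − 0.00834773) = √0.99165227 = 0.9958.

0.9958c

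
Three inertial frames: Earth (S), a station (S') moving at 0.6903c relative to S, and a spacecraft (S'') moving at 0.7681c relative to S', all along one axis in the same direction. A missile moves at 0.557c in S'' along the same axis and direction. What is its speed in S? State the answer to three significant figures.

First combine the missile and spacecraft (S''→S'): u₁ = (0.557 + 0.7681)/(1 + 0.557×0.7681) = 1.3251/1.4278317 = 0.92805.
Then combine with the station (S'→S): u = (0.92805 + 0.6903)/(1 + 0.92805×0.6903) = 1.61835/1.640632915 = 0.98642.

0.986c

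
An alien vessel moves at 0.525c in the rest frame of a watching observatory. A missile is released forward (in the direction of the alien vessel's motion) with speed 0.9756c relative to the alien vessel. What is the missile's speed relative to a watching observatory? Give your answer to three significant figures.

In units of c, u = (u' + v)/(1 + u'v) with u' = 0.9756 and v = 0.525.
Numerator: 0.9756 + 0.525 = 1.5006. Denominator: 1 + (0.9756)(0.525) = 1.51219.
u = 1.5006/1.51219 = 0.99234, so the speed is 0.992c.

0.992c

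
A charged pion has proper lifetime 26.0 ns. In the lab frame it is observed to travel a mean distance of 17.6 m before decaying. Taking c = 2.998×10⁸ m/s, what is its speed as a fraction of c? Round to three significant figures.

0.914c

d = βγcτ ⇒ βγ = d/(cτ) = 17.60 m / (7.7948 m) = 2.2579.
β = (βγ)/√(1+(βγ)²) = 2.2579/√6.09811 = 0.914.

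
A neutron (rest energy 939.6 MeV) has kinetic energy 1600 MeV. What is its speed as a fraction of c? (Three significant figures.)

γ = 1 + K/(mc²) = 1 + 1600/939.6 = 2.7029.
β = √(1 − 1/γ²) = √(1 − 0.13688) = √0.86312 = 0.929.

0.929c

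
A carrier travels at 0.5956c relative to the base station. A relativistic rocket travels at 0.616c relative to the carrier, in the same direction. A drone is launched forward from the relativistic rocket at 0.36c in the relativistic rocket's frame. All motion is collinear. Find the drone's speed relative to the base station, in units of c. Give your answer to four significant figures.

First combine the drone and relativistic rocket (S''→S'): u₁ = (0.36 + 0.616)/(1 + 0.36×0.616) = 0.976/1.22176 = 0.79885.
Then combine with the carrier (S'→S): u = (0.79885 + 0.5956)/(1 + 0.79885×0.5956) = 1.39445/1.47579506 = 0.94488.

0.9449c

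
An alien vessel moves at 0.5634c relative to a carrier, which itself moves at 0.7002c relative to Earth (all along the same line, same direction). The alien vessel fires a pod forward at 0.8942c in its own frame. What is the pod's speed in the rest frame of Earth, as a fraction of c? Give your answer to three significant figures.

Apply u = (u'+v)/(1+u'v) twice. Pod in the carrier frame: (0.8942+0.5634)/(1+0.8942·0.5634) = 1.4576/1.50379228 = 0.96928c.
That velocity, transformed to the rest frame of Earth: (0.96928+0.7002)/(1+0.96928·0.7002) = 1.66948/1.678689856 = 0.99451c.

0.995c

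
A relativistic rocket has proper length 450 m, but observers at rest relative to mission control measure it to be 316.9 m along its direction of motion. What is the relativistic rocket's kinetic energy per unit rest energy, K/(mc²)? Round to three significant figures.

0.420

From L = L₀/γ: γ = 450/316.9 = 1.42001.
Since K = (γ−1)mc², K/(mc²) = 1.42001 − 1 = 0.420.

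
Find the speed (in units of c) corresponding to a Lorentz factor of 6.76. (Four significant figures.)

β = √(1 − 1/γ²) = √(1 − 1/45.6976) = √0.978117 = 0.9890.

0.9890c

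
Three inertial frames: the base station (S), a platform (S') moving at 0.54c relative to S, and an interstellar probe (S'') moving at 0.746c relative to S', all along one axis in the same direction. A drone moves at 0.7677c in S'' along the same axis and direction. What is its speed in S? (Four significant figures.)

0.9886c

First combine the drone and interstellar probe (S''→S'): u₁ = (0.7677 + 0.746)/(1 + 0.7677×0.746) = 1.5137/1.5727042 = 0.96248.
Then combine with the platform (S'→S): u = (0.96248 + 0.54)/(1 + 0.96248×0.54) = 1.50248/1.5197392 = 0.98864.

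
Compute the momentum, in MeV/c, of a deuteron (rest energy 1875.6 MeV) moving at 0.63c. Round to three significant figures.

β² = 0.3969, so γ = 1/√0.6031 = 1.2877.
Momentum: p = γβ·mc = 1.2877 × 0.63 × 1875.6 MeV/c = 1520 MeV/c.

1520 MeV/c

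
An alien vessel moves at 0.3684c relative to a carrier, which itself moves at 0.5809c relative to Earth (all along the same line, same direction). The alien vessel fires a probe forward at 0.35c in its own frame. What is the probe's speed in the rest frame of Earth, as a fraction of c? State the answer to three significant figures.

Apply u = (u'+v)/(1+u'v) twice. Probe in the carrier frame: (0.35+0.3684)/(1+0.35·0.3684) = 0.7184/1.12894 = 0.63635c.
That velocity, transformed to the rest frame of Earth: (0.63635+0.5809)/(1+0.63635·0.5809) = 1.21725/1.369655715 = 0.88873c.

0.889c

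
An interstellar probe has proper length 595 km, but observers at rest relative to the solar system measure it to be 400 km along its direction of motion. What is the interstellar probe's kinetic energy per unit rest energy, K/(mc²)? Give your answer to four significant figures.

0.4875

From L = L₀/γ: γ = 595/400 = 1.4875.
K/(mc²) = γ − 1 = 1.4875 − 1 = 0.4875.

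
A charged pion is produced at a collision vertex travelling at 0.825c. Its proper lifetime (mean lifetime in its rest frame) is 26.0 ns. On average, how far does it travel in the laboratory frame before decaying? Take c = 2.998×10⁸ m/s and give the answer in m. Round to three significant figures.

11.4 m

γ = 1/√(1 − β²) = 1/√(1 − 0.680625) = 1/√0.319375 = 1/0.565133 = 1.7695.
Lab-frame lifetime: Δt = γτ = 1.7695 × 26.0 ns = 46.007 ns.
Distance: d = vΔt = 0.825 × 2.998×10⁸ m/s × 4.6007×10^-8 s = 11.4 m.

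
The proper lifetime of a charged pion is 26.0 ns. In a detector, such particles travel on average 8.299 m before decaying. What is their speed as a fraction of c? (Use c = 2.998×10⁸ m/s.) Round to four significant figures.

Let x = d/(cτ) = 8.299 m / (2.998×10⁸ m/s × 2.600×10^-8 s) = 1.0647. Since d = βγcτ, x = βγ = β/√(1−β²).
Solving: β² = x²/(1+x²) = 1.13359/2.13359 = 0.531306, so β = 0.7289.

0.7289c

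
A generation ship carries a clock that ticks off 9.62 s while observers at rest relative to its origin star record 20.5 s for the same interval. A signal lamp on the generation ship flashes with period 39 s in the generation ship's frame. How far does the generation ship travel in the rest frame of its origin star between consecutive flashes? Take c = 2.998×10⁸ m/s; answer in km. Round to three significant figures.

From Δt = γΔτ: γ = 20.5/9.62 = 2.13098.
β = √(1 − 1/γ²) = 0.88306. Lab-frame period = γτ = 2.13098×39 s = 83.108 s. Distance = βc × γτ = 0.88306 × 2.998×10⁸ m/s × 83.108 s = 2.2002×10^10 m = 2.20×10^7 km.

2.20×10^7 km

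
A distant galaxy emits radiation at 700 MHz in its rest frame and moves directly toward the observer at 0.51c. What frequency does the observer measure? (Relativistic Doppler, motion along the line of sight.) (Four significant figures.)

Relativistic Doppler (source moving toward): f_obs = f_src · √((1+β)/(1−β)).
With β = 0.51: factor = √(1.51/0.49) = 1.7555.
f_obs = 700 × 1.7555 = 1229 MHz.

1229 MHz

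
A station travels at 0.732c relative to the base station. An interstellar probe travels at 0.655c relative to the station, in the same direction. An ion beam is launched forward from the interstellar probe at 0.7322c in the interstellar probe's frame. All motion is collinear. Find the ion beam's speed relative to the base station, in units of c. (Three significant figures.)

Apply u = (u'+v)/(1+u'v) twice. Ion beam in the station frame: (0.7322+0.655)/(1+0.7322·0.655) = 1.3872/1.479591 = 0.93756c.
That velocity, transformed to the rest frame of the base station: (0.93756+0.732)/(1+0.93756·0.732) = 1.66956/1.68629392 = 0.99008c.

0.990c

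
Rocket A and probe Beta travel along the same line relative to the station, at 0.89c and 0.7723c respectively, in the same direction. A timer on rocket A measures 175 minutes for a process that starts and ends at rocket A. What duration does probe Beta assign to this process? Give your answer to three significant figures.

189 minutes

The velocity of rocket A relative to probe Beta is (0.89 − 0.7723)c / (1 − 0.89×0.7723) = 0.37646c; relative speed 0.37646c.
At |u| = 0.37646c, γ = (1 − 0.141722)^(−1/2) = 1.0794.
Rocket A's interval is proper; time dilation gives Δt_B = γΔτ = 1.0794 × 175 minutes = 189 minutes.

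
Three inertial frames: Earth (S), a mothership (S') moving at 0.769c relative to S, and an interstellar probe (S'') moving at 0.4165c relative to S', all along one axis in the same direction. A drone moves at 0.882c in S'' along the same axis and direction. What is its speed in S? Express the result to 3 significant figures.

0.993c

First combine the drone and interstellar probe (S''→S'): u₁ = (0.882 + 0.4165)/(1 + 0.882×0.4165) = 1.2985/1.367353 = 0.94965.
Then combine with the mothership (S'→S): u = (0.94965 + 0.769)/(1 + 0.94965×0.769) = 1.71865/1.73028085 = 0.99328.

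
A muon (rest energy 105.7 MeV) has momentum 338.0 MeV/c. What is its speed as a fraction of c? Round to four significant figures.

pc/(mc²) = 338.0/105.7 = 3.1977 = βγ = β/√(1−β²).
So β² = x²/(1 + x²) with x = 3.1977: x² = 10.2253, β² = 10.2253/11.2253 = 0.910916, β = 0.9544.

0.9544c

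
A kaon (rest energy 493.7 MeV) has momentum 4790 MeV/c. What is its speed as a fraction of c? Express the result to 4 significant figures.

0.9947c

pc/(mc²) = 4790/493.7 = 9.7022 = βγ = β/√(1−β²).
So β² = x²/(1 + x²) with x = 9.7022: x² = 94.1327, β² = 94.1327/95.1327 = 0.989488, β = 0.9947.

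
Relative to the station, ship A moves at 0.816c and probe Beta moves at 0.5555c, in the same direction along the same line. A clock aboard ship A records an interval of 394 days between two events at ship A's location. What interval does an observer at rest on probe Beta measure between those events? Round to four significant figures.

The velocity of ship A relative to probe Beta is (0.816 − 0.5555)c / (1 − 0.816×0.5555) = 0.47648c; relative speed 0.47648c.
At |u| = 0.47648c, γ = (1 − 0.227033)^(−1/2) = 1.1374.
Ship A's interval is proper; time dilation gives Δt_B = γΔτ = 1.1374 × 394 days = 448.1 days.

448.1 days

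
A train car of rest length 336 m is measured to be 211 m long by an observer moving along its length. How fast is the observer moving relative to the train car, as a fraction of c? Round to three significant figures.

Length contraction gives γ = L₀/L = 336/211 = 1.5924.
β = √(1 − 1/γ²) = √0.605637 = 0.778.

0.778c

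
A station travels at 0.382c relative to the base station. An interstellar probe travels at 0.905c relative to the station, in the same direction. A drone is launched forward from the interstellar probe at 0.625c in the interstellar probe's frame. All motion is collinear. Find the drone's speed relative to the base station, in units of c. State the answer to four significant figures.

Apply u = (u'+v)/(1+u'v) twice. Drone in the station frame: (0.625+0.905)/(1+0.625·0.905) = 1.53/1.565625 = 0.97725c.
That velocity, transformed to the rest frame of the base station: (0.97725+0.382)/(1+0.97725·0.382) = 1.35925/1.3733095 = 0.98976c.

0.9898c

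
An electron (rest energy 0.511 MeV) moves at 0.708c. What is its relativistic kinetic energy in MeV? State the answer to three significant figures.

With β = 0.708, γ = 1/√(1 − 0.708²) = 1/√0.498736 = 1.416.
Kinetic energy: K = (γ − 1)mc² = (1.416 − 1) × 0.511 MeV = 0.416 × 0.511 = 0.213 MeV.

0.213 MeV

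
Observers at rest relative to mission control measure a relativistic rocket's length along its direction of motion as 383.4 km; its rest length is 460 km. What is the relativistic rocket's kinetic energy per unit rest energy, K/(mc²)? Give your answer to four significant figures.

Length contraction gives γ = L₀/L = 460/383.4 = 1.19979.
Since K = (γ−1)mc², K/(mc²) = 1.19979 − 1 = 0.1998.

0.1998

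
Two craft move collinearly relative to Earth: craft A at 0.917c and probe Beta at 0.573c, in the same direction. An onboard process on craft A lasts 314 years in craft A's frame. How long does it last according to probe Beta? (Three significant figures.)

Transform craft A's velocity into probe Beta's frame: (0.917 − 0.573)/(1 − 0.917·0.573) = 0.344/0.474559, so the relative speed is 0.72488c.
At |u| = 0.72488c, γ = (1 − 0.525451)^(−1/2) = 1.4516.
Craft A's interval is proper; time dilation gives Δt_B = γΔτ = 1.4516 × 314 years = 456 years.

456 years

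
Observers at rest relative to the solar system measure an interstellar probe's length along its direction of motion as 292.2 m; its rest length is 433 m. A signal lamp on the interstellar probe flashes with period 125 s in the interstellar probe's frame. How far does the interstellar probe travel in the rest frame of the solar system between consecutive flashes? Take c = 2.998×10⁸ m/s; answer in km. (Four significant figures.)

4.098×10^7 km

γ = L₀/L = 433/292.2 = 1.48186.
β = √(1 − 1/γ²) = 0.73798. Lab-frame period = γτ = 1.48186×125 s = 185.23 s. Distance = βc × γτ = 0.73798 × 2.998×10⁸ m/s × 185.23 s = 4.0981×10^10 m = 4.098×10^7 km.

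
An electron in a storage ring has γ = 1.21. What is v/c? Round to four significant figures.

β = √(1 − 1/γ²) = √(1 − 1/1.4641) = √0.316987 = 0.5630.

0.5630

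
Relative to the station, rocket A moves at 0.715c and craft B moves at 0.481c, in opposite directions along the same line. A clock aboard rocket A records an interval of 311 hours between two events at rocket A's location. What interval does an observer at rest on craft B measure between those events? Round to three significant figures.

Speed of rocket A in craft B's frame: u = (v_A + v_B)/(1 + v_A v_B/c²) = (0.715 + 0.481)/(1 + 0.715×0.481) = 1.196/1.343915 = 0.88994; |u| = 0.88994c.
γ for this relative speed: γ = 1/√(1 − 0.791993) = 2.1926.
The clock on rocket A records proper time, so craft B measures Δt = γΔτ = 2.1926 × 311 = 682 hours.

682 hours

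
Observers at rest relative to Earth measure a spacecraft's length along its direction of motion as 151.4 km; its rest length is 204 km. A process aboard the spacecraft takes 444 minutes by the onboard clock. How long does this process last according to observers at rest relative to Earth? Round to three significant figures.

Length contraction gives γ = L₀/L = 204/151.4 = 1.34742.
The same γ dilates the second interval: 1.34742 × 444 minutes = 598 minutes.

598 minutes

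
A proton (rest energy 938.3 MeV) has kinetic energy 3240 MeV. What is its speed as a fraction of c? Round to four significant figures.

0.9745c

K = (γ−1)mc², so γ = 1 + 3240/938.3 = 4.4531.
Then v/c = √(1 − γ⁻²) = √(1 − 0.0504284) = √0.9495716 = 0.9745.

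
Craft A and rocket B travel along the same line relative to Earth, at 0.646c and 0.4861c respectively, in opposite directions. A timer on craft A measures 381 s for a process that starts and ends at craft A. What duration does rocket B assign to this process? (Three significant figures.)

Transform craft A's velocity into rocket B's frame: (0.646 + 0.4861)/(1 + 0.646·0.4861) = 1.1321/1.3140206, so the relative speed is 0.86155c.
At |u| = 0.86155c, γ = (1 − 0.742268)^(−1/2) = 1.9698.
Craft A's interval is proper; time dilation gives Δt_B = γΔτ = 1.9698 × 381 s = 750 s.

750 s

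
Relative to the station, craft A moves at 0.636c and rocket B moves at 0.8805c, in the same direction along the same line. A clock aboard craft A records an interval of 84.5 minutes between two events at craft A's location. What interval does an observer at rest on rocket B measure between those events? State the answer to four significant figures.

Transform craft A's velocity into rocket B's frame: (0.636 − 0.8805)/(1 − 0.636·0.8805) = −0.2445/0.440002, so the relative speed is 0.55568c.
γ for this relative speed: γ = 1/√(1 − 0.30878) = 1.2028.
The clock on craft A records proper time, so rocket B measures Δt = γΔτ = 1.2028 × 84.5 = 101.6 minutes.

101.6 minutes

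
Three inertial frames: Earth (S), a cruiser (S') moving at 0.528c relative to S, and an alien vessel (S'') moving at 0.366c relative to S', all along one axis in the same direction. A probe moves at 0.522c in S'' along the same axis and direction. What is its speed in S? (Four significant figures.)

0.9138c

First combine the probe and alien vessel (S''→S'): u₁ = (0.522 + 0.366)/(1 + 0.522×0.366) = 0.888/1.191052 = 0.74556.
Then combine with the cruiser (S'→S): u = (0.74556 + 0.528)/(1 + 0.74556×0.528) = 1.27356/1.39365568 = 0.91383.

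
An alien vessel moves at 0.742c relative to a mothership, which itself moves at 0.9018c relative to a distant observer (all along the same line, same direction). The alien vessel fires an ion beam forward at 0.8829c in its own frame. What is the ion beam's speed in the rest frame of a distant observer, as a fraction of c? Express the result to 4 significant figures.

First combine the ion beam and alien vessel (S''→S'): u₁ = (0.8829 + 0.742)/(1 + 0.8829×0.742) = 1.6249/1.6551118 = 0.98175.
Then combine with the mothership (S'→S): u = (0.98175 + 0.9018)/(1 + 0.98175×0.9018) = 1.88355/1.88534215 = 0.99905.

0.9990c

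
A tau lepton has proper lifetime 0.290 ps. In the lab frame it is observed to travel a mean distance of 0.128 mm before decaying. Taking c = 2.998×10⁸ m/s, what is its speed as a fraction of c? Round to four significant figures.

Let x = d/(cτ) = 1.280×10^-4 m / (2.998×10⁸ m/s × 2.900×10^-13 s) = 1.4722. Since d = βγcτ, x = βγ = β/√(1−β²).
Solving: β² = x²/(1+x²) = 2.16737/3.16737 = 0.684281, so β = 0.8272.

0.8272c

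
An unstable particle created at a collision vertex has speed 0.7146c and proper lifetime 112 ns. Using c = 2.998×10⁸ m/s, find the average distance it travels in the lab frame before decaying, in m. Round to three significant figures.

Lorentz factor: γ = (1 − 0.51065316)^(−1/2) = 1.4295.
Lab-frame lifetime: Δt = γτ = 1.4295 × 112 ns = 160.1 ns.
Distance: d = vΔt = 0.7146 × 2.998×10⁸ m/s × 1.6010×10^-7 s = 34.3 m.

34.3 m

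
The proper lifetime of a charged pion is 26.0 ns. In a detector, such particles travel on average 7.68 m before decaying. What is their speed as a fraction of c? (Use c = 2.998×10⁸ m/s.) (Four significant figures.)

Let x = d/(cτ) = 7.680 m / (2.998×10⁸ m/s × 2.600×10^-8 s) = 0.98527. Since d = βγcτ, x = βγ = β/√(1−β²).
Solving: β² = x²/(1+x²) = 0.970757/1.970757 = 0.492581, so β = 0.7018.

0.7018c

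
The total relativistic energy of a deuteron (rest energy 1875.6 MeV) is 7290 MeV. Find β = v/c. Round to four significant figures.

0.9663

γ = E/(mc²) = 7290/1875.6 = 3.8868.
β = √(1 − 1/γ²) = √(1 − 0.0661935) = √0.9338065 = 0.9663.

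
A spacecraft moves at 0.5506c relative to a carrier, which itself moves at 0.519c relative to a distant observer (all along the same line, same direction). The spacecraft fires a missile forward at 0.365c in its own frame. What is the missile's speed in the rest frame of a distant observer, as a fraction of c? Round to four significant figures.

Compose velocities in two stages. Stage 1 (into S'): u₁ = (0.365+0.5506)/(1+0.365×0.5506) = 0.76238.
Stage 2 (into S): u = (0.76238+0.519)/(1+0.76238×0.519) = 0.91811, so the speed is 0.9181c.

0.9181c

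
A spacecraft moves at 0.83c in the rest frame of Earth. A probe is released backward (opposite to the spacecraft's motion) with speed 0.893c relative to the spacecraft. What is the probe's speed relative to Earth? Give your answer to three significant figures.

Relativistic velocity addition: u = (u' + v)/(1 + u'v/c²), with u' = −0.893c and v = 0.83c.
Numerator: −0.893 + 0.83 = −0.063. Denominator: 1 + (−0.893)(0.83) = 0.25881.
u = −0.063/0.25881 = −0.24342, so the speed is 0.243c.

0.243c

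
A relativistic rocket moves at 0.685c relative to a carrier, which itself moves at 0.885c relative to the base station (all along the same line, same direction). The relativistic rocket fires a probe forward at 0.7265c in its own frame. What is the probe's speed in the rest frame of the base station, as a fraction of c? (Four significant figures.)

0.9964c

Apply u = (u'+v)/(1+u'v) twice. Probe in the carrier frame: (0.7265+0.685)/(1+0.7265·0.685) = 1.4115/1.4976525 = 0.94247c.
That velocity, transformed to the rest frame of the base station: (0.94247+0.885)/(1+0.94247·0.885) = 1.82747/1.83408595 = 0.99639c.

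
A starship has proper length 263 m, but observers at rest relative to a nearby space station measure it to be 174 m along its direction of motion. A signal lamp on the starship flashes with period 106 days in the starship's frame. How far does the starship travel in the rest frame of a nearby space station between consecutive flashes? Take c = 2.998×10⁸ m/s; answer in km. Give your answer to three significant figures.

3.11×10^12 km

From L = L₀/γ: γ = 263/174 = 1.51149.
β = √(1 − 1/γ²) = 0.74986. Lab-frame period = γτ = 1.51149×106 days = 160.22 days. Distance = βc × γτ = 0.74986 × 2.998×10⁸ m/s × 13843008 s = 3.1120×10^15 m = 3.11×10^12 km.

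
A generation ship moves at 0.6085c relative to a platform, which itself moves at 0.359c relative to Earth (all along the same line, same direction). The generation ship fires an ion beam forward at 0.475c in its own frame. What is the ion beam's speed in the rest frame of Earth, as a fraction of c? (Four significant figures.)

Compose velocities in two stages. Stage 1 (into S'): u₁ = (0.475+0.6085)/(1+0.475×0.6085) = 0.84055.
Stage 2 (into S): u = (0.84055+0.359)/(1+0.84055×0.359) = 0.92149, so the speed is 0.9215c.

0.9215c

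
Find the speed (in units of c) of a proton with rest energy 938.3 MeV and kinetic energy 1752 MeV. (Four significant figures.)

K = (γ−1)mc², so γ = 1 + 1752/938.3 = 2.8672.
Then v/c = √(1 − γ⁻²) = √(1 − 0.121642) = √0.878358 = 0.9372.

0.9372c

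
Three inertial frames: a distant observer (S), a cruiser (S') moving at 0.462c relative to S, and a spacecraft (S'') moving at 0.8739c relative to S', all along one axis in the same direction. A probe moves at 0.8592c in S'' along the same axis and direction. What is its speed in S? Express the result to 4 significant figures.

0.9963c

Compose velocities in two stages. Stage 1 (into S'): u₁ = (0.8592+0.8739)/(1+0.8592×0.8739) = 0.98986.
Stage 2 (into S): u = (0.98986+0.462)/(1+0.98986×0.462) = 0.99626, so the speed is 0.9963c.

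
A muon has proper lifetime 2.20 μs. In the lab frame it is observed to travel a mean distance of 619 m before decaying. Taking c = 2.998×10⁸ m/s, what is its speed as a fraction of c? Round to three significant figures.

0.684c

Let x = d/(cτ) = 619.0 m / (2.998×10⁸ m/s × 2.200×10^-6 s) = 0.9385. Since d = βγcτ, x = βγ = β/√(1−β²).
Solving: β² = x²/(1+x²) = 0.880782/1.880782 = 0.468306, so β = 0.684.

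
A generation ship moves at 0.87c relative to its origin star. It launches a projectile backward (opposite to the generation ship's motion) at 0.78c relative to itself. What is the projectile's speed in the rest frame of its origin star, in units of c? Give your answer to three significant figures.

0.280c

In units of c, u = (u' + v)/(1 + u'v) with u' = −0.78 and v = 0.87.
Numerator: −0.78 + 0.87 = 0.09. Denominator: 1 + (−0.78)(0.87) = 0.3214.
u = 0.09/0.3214 = 0.28002, so the speed is 0.280c.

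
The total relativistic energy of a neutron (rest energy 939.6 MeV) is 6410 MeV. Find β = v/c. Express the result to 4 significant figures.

Total energy E = γmc² gives γ = 6410/939.6 = 6.8221.
Hence β = √(1 − 1/γ²) = √(1 − 0.0214864) = √0.9785136 = 0.9892.

0.9892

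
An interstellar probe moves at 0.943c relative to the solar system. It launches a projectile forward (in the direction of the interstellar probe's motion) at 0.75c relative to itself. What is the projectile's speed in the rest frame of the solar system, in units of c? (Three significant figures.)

Relativistic velocity addition: u = (u' + v)/(1 + u'v/c²), with u' = 0.75c and v = 0.943c.
Numerator: 0.75 + 0.943 = 1.693. Denominator: 1 + (0.75)(0.943) = 1.70725.
u = 1.693/1.70725 = 0.99165, so the speed is 0.992c.

0.992c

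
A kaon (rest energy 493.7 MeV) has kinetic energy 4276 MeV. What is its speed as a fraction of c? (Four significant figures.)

γ = 1 + K/(mc²) = 1 + 4276/493.7 = 9.6611.
β = √(1 − 1/γ²) = √(1 − 0.0107139) = √0.9892861 = 0.9946.

0.9946c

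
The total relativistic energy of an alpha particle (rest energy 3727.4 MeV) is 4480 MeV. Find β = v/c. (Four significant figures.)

γ = E/(mc²) = 4480/3727.4 = 1.2019.
β = √(1 − 1/γ²) = √(1 − 0.692251) = √0.307749 = 0.5548.

0.5548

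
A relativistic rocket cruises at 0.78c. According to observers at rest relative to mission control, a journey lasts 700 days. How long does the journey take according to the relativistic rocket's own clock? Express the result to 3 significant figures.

γ = 1/√(1 − β²) = 1/√(1 − 0.6084) = 1/√0.3916 = 1/0.62578 = 1.598.
The relativistic rocket's clock runs slow as seen from mission control, so Δτ = Δt/γ = 700/1.598 = 438 days.

438 days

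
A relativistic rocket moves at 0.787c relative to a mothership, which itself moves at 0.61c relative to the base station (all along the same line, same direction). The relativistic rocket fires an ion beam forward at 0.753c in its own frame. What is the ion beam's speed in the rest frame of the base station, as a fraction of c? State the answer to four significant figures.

First combine the ion beam and relativistic rocket (S''→S'): u₁ = (0.753 + 0.787)/(1 + 0.753×0.787) = 1.54/1.592611 = 0.96697.
Then combine with the mothership (S'→S): u = (0.96697 + 0.61)/(1 + 0.96697×0.61) = 1.57697/1.5898517 = 0.9919.

0.9919c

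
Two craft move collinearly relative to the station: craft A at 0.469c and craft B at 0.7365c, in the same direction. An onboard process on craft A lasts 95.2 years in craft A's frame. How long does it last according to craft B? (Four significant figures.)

Speed of craft A in craft B's frame: u = (v_A − v_B)/(1 − v_A v_B/c²) = (0.469 − 0.7365)/(1 − 0.469×0.7365) = −0.2675/0.6545815 = −0.40866; |u| = 0.40866c.
γ for this relative speed: γ = 1/√(1 − 0.167003) = 1.0957.
Craft A's interval is proper; time dilation gives Δt_B = γΔτ = 1.0957 × 95.2 years = 104.3 years.

104.3 years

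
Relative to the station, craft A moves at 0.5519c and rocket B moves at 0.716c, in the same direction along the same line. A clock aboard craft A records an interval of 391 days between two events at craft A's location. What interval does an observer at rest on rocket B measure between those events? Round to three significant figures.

406 days

Transform craft A's velocity into rocket B's frame: (0.5519 − 0.716)/(1 − 0.5519·0.716) = −0.1641/0.6048396, so the relative speed is 0.27131c.
γ for this relative speed: γ = 1/√(1 − 0.0736091) = 1.039.
The clock on craft A records proper time, so rocket B measures Δt = γΔτ = 1.039 × 391 = 406 days.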